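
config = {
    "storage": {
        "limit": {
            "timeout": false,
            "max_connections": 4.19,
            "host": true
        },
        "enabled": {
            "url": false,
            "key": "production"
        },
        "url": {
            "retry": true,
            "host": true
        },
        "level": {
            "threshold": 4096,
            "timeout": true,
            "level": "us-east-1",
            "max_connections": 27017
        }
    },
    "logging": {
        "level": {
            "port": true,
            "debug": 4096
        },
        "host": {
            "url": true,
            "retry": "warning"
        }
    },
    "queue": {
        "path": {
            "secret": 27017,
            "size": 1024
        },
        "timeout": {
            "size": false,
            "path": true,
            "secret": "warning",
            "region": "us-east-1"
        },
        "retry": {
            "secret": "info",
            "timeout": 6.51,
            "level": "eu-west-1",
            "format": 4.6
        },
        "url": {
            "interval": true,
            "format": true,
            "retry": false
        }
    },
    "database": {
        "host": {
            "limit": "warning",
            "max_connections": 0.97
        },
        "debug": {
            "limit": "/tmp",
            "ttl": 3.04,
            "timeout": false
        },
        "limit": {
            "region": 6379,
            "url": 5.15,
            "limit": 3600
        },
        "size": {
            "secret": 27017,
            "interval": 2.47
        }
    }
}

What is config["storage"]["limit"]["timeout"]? False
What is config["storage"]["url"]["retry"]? True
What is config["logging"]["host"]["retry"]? "warning"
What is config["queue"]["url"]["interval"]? True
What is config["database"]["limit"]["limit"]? 3600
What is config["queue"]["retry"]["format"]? 4.6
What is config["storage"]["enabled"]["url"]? False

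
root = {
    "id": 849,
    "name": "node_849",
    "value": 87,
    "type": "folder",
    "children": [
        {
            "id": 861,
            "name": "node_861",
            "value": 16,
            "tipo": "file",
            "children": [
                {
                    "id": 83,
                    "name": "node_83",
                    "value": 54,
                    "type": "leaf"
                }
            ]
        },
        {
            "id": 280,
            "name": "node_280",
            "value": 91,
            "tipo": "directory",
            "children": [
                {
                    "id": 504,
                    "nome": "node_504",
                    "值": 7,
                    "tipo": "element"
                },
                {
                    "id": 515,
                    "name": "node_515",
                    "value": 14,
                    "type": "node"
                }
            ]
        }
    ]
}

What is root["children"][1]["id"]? 280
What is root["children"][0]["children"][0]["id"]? 83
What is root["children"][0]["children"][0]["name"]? "node_83"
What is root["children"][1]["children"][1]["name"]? "node_515"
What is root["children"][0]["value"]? 16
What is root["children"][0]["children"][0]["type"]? "leaf"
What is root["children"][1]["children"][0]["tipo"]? "element"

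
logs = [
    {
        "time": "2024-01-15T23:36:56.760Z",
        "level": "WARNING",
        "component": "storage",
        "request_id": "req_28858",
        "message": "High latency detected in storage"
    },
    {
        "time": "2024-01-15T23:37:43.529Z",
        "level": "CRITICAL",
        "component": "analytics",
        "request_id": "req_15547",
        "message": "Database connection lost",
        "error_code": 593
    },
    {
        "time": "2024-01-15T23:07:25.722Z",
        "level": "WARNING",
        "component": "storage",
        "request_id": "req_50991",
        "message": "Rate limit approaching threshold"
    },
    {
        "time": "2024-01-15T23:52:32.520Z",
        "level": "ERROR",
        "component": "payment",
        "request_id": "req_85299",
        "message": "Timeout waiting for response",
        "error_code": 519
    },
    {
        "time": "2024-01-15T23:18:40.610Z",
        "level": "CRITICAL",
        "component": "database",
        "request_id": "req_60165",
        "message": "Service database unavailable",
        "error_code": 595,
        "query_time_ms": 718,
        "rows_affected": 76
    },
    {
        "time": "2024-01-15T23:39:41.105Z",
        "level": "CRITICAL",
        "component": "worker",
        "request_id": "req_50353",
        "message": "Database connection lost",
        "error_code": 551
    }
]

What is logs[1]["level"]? "CRITICAL"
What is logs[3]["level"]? "ERROR"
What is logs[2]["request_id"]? "req_50991"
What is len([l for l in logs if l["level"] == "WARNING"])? 2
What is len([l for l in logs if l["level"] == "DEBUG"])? 0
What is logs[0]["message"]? "High latency detected in storage"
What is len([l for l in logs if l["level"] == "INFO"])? 0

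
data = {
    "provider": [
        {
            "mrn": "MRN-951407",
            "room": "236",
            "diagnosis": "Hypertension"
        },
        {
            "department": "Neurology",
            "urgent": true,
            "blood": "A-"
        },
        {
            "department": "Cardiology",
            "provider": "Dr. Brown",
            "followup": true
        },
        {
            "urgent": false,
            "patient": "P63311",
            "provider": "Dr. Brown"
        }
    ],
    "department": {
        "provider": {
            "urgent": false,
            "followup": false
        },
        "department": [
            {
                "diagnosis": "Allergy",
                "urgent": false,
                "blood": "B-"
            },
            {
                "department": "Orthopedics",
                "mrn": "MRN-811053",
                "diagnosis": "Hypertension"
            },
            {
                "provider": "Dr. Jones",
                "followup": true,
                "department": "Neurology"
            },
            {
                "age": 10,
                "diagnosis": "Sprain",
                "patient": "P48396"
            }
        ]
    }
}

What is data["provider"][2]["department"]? "Cardiology"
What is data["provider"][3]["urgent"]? False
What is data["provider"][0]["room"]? "236"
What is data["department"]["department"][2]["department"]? "Neurology"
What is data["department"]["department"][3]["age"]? 10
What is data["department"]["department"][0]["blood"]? "B-"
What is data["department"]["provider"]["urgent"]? False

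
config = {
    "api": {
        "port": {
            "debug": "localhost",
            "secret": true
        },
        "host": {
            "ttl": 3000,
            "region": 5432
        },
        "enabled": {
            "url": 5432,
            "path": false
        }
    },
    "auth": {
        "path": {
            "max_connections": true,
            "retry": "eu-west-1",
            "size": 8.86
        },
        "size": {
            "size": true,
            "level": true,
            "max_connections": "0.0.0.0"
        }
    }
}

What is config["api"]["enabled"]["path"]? False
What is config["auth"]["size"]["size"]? True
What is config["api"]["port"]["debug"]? "localhost"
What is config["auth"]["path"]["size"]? 8.86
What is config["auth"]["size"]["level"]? True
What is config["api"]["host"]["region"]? 5432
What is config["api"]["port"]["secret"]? True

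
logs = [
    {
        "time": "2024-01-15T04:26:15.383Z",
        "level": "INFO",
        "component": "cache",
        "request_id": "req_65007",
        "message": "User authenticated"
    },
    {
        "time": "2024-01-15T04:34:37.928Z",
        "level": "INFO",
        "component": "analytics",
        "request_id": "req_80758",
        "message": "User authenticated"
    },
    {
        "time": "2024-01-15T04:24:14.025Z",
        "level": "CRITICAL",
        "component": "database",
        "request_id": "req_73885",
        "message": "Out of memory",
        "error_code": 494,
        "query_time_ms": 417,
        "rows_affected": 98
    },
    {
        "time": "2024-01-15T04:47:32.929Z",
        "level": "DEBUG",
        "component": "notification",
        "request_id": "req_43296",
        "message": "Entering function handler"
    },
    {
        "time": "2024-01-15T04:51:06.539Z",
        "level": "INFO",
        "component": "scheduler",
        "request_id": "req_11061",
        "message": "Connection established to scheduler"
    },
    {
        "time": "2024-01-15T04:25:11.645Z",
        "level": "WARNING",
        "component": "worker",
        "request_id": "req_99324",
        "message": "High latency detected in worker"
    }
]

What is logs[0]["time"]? "2024-01-15T04:26:15.383Z"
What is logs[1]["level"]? "INFO"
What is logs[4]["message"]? "Connection established to scheduler"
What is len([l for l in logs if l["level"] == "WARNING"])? 1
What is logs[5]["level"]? "WARNING"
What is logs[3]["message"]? "Entering function handler"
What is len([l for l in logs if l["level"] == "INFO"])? 3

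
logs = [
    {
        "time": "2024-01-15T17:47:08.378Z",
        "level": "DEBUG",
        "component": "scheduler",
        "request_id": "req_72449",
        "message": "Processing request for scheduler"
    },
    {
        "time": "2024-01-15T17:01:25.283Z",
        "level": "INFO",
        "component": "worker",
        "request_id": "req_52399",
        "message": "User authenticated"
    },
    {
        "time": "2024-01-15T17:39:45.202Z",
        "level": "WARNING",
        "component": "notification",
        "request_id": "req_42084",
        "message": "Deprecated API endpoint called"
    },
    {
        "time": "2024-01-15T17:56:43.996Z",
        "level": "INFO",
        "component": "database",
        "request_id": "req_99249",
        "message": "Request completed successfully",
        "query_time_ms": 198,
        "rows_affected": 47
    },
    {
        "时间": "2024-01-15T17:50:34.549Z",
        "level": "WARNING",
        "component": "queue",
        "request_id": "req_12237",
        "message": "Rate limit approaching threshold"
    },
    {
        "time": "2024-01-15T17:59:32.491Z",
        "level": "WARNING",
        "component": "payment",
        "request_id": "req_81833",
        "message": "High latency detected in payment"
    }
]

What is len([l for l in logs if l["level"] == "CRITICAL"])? 0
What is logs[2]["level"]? "WARNING"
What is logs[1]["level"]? "INFO"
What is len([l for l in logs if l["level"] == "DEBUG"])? 1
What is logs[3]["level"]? "INFO"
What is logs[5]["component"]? "payment"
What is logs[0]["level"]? "DEBUG"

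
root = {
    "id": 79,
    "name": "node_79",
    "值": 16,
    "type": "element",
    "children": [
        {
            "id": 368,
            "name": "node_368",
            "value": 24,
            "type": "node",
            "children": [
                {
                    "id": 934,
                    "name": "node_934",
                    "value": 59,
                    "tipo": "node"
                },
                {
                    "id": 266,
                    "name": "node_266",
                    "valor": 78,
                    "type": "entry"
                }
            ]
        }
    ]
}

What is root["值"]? 16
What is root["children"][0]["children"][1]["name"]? "node_266"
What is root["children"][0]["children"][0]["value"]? 59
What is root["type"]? "element"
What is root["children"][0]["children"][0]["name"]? "node_934"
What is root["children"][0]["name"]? "node_368"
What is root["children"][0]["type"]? "node"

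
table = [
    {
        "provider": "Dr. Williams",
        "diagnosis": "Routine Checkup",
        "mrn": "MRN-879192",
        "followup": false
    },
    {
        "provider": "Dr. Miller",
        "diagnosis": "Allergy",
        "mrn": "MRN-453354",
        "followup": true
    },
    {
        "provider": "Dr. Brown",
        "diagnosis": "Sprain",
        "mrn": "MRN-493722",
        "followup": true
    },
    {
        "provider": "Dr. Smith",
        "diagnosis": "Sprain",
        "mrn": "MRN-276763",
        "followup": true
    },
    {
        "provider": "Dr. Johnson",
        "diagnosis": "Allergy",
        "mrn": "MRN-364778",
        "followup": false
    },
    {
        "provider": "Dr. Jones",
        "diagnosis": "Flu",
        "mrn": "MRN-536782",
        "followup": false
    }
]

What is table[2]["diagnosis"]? "Sprain"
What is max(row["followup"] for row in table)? True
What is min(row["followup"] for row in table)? False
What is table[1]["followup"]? True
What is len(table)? 6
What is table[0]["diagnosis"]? "Routine Checkup"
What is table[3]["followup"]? True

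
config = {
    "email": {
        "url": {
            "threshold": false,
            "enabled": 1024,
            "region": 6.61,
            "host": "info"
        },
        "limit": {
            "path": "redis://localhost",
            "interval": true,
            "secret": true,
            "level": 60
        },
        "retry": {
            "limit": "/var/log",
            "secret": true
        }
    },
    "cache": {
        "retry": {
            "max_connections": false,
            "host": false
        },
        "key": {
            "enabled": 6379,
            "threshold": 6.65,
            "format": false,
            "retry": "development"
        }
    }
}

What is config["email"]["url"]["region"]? 6.61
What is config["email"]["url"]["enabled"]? 1024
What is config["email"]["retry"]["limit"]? "/var/log"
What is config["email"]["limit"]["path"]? "redis://localhost"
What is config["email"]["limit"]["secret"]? True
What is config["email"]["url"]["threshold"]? False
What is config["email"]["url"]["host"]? "info"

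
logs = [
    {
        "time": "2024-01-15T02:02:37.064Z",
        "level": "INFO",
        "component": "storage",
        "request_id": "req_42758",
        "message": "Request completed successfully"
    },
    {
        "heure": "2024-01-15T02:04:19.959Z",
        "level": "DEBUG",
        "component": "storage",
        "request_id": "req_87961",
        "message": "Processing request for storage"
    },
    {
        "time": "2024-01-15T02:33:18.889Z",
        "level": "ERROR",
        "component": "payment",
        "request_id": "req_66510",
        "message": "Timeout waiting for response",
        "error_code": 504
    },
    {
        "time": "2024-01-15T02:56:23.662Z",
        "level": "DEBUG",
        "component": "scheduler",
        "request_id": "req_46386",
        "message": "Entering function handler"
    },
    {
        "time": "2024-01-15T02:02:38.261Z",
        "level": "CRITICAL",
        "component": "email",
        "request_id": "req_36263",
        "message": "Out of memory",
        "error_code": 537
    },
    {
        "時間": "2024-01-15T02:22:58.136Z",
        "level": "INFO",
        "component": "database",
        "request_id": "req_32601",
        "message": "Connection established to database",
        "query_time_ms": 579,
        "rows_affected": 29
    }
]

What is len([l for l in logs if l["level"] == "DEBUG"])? 2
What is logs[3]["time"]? "2024-01-15T02:56:23.662Z"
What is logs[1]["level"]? "DEBUG"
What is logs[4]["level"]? "CRITICAL"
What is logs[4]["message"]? "Out of memory"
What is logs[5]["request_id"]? "req_32601"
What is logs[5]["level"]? "INFO"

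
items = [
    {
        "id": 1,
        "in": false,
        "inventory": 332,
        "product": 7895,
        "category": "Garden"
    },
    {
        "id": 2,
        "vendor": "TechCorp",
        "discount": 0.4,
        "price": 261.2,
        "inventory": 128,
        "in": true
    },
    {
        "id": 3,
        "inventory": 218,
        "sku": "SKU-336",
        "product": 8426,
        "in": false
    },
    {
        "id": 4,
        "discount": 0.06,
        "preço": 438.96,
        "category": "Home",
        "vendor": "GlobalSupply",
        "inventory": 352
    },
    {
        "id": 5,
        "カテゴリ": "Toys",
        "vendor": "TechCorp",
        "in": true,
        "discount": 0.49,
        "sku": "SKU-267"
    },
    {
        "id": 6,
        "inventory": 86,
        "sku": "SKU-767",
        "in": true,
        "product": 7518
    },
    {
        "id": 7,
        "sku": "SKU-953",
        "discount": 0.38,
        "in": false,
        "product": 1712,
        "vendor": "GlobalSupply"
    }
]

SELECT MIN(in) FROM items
False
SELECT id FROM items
[1, 2, 3, 4, 5, 6, 7]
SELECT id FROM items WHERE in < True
[1, 3, 7]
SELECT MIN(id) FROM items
1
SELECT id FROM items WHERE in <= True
[1, 2, 3, 5, 6, 7]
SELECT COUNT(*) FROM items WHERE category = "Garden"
1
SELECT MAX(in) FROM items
True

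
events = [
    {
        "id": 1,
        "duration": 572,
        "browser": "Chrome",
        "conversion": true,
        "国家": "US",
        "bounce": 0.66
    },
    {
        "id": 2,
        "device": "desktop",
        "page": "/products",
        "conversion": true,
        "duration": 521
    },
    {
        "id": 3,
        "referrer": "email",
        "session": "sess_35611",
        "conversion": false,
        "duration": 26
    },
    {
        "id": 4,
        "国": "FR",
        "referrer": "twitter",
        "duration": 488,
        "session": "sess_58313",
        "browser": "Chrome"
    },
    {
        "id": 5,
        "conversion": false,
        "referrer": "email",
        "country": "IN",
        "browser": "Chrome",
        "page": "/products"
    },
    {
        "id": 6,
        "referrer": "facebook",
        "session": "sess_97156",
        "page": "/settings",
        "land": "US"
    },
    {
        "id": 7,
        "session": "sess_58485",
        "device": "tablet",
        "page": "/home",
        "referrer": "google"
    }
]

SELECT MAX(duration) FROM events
572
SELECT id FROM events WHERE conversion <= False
[3, 5]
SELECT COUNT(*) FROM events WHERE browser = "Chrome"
3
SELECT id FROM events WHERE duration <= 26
[3]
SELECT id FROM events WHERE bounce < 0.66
[]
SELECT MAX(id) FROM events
7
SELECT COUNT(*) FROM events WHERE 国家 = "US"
1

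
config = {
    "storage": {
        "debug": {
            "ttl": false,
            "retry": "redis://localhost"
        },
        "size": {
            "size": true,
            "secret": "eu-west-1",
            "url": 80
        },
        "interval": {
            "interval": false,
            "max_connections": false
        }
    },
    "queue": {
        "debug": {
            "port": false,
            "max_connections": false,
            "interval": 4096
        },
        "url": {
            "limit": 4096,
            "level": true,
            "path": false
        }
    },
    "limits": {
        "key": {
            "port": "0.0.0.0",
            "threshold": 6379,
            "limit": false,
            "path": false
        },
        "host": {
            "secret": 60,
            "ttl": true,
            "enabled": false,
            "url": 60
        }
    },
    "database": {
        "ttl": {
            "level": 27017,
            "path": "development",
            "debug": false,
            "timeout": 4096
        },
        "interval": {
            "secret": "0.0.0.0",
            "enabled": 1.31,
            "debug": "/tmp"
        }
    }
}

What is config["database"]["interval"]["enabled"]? 1.31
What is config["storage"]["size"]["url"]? 80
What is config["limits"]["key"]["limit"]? False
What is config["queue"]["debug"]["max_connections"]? False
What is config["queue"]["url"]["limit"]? 4096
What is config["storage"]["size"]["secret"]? "eu-west-1"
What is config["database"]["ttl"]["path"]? "development"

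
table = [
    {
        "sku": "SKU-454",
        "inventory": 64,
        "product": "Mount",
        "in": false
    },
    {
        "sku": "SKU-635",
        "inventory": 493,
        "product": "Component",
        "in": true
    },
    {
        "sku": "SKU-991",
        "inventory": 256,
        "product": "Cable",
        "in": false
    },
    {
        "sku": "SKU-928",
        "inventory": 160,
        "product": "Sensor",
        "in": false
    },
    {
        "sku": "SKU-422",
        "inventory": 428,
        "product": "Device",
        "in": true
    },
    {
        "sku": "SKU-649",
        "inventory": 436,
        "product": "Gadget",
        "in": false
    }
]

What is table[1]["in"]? True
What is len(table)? 6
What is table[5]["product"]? "Gadget"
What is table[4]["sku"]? "SKU-422"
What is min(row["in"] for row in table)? False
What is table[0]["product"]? "Mount"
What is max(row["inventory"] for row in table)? 493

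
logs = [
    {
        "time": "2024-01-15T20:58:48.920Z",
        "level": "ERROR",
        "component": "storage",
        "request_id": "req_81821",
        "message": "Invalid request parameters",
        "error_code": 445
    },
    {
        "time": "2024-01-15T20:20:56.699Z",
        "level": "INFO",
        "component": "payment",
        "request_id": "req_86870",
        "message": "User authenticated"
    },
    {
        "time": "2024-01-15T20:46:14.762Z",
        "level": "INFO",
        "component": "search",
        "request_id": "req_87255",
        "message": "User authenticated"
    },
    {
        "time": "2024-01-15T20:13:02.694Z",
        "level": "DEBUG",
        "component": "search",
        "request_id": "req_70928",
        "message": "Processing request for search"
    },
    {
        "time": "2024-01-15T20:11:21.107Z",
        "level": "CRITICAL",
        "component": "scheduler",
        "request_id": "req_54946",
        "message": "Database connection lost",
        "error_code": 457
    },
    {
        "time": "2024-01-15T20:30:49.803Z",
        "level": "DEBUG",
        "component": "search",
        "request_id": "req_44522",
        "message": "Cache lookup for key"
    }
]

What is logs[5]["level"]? "DEBUG"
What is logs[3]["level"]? "DEBUG"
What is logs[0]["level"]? "ERROR"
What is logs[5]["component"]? "search"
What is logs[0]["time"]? "2024-01-15T20:58:48.920Z"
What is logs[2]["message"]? "User authenticated"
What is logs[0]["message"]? "Invalid request parameters"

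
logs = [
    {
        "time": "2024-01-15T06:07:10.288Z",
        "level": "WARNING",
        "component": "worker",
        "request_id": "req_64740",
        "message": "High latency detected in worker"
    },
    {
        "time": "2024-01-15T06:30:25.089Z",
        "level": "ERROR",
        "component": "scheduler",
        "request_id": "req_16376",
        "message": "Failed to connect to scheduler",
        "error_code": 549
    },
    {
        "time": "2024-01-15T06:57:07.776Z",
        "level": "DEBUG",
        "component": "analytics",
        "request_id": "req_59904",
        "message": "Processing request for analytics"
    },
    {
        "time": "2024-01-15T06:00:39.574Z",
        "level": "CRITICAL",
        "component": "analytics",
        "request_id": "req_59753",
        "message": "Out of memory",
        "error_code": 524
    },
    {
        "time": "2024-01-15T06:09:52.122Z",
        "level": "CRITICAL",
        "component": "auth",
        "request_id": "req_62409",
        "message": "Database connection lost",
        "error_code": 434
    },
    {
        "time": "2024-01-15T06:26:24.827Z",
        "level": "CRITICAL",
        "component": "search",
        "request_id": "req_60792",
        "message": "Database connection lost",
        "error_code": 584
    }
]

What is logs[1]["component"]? "scheduler"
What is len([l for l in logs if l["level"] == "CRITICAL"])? 3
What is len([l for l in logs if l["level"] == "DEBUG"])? 1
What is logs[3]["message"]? "Out of memory"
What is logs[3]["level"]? "CRITICAL"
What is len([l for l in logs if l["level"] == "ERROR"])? 1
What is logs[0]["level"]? "WARNING"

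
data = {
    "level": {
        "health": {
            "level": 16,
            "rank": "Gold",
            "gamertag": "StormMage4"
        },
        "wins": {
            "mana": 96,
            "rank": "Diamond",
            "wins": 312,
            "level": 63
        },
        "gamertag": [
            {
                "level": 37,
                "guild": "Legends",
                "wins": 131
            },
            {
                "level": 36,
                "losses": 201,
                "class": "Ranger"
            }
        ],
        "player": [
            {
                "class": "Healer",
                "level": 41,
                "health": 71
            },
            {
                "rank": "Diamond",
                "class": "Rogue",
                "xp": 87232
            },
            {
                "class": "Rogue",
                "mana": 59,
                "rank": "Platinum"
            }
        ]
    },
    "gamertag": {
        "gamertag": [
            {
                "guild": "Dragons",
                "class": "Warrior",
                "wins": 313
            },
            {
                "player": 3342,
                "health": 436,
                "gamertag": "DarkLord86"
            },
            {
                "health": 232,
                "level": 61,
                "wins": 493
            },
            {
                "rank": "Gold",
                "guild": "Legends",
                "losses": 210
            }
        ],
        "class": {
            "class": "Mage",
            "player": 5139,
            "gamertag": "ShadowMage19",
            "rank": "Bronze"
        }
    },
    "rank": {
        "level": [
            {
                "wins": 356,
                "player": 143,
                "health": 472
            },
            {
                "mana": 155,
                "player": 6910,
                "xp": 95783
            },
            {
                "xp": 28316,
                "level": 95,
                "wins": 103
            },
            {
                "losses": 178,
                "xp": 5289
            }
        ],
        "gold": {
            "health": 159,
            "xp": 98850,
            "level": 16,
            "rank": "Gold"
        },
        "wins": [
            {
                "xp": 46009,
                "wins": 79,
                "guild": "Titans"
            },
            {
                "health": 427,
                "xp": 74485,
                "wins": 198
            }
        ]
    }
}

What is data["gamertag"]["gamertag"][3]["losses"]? 210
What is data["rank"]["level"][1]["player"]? 6910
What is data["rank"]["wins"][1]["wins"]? 198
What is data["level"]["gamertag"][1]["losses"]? 201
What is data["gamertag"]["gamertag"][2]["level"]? 61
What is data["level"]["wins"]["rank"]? "Diamond"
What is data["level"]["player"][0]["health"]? 71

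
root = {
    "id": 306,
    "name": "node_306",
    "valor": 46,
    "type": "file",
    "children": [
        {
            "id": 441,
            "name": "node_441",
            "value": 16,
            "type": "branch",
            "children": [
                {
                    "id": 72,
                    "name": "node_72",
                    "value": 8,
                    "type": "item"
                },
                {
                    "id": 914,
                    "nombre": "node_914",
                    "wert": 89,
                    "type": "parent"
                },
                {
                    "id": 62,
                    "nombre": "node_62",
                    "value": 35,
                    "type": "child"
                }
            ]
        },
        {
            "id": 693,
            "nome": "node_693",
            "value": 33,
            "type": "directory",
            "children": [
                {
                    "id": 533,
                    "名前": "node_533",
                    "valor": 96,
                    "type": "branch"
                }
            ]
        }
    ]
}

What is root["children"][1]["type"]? "directory"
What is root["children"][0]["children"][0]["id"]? 72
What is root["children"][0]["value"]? 16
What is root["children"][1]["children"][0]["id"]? 533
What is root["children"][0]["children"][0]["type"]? "item"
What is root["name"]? "node_306"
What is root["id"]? 306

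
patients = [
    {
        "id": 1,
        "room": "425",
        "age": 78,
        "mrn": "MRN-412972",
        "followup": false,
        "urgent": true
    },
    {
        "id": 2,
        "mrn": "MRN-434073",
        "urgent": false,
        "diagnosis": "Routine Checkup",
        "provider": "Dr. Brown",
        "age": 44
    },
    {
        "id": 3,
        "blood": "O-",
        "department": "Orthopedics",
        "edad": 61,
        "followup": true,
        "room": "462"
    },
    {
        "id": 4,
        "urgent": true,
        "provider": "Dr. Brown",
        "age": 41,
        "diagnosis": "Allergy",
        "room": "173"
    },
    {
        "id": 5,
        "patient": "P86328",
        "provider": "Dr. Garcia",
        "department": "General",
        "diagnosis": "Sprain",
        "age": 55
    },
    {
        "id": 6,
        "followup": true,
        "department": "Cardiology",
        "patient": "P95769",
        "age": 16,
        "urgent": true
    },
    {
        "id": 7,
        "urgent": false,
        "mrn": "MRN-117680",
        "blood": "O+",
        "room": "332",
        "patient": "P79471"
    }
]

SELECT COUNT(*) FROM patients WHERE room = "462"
1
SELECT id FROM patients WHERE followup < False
[]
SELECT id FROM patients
[1, 2, 3, 4, 5, 6, 7]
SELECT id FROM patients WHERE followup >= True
[3, 6]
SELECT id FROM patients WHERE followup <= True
[1, 3, 6]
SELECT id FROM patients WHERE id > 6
[7]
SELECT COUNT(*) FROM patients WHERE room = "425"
1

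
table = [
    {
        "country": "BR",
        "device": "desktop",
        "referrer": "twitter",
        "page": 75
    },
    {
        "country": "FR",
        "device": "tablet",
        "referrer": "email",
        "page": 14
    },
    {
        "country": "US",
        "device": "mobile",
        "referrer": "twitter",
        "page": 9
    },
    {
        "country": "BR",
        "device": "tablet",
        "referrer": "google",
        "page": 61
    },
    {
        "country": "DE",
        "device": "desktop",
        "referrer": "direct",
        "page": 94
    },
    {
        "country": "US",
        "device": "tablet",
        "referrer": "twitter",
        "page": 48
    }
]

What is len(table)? 6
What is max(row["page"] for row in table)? 94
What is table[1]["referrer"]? "email"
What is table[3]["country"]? "BR"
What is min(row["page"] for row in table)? 9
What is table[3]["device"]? "tablet"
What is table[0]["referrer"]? "twitter"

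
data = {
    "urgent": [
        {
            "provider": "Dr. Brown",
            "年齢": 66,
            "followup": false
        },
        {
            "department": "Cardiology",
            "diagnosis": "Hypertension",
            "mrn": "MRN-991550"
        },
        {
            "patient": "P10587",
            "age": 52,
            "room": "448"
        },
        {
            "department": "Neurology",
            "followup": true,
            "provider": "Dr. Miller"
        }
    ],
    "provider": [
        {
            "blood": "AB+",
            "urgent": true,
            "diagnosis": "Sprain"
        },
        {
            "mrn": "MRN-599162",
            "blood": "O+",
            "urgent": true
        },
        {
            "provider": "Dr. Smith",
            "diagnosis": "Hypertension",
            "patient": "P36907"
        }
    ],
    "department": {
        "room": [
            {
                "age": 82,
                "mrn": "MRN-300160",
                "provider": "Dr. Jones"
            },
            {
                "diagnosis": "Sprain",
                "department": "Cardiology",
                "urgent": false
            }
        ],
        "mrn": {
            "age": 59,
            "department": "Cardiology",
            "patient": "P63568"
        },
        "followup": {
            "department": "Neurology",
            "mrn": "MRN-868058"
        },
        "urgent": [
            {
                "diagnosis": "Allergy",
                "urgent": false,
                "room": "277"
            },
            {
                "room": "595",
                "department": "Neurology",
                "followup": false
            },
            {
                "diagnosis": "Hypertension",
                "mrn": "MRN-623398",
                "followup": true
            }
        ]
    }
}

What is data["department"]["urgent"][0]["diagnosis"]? "Allergy"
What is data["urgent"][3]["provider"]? "Dr. Miller"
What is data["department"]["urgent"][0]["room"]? "277"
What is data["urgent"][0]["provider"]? "Dr. Brown"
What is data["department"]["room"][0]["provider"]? "Dr. Jones"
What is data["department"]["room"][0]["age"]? 82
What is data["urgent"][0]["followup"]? False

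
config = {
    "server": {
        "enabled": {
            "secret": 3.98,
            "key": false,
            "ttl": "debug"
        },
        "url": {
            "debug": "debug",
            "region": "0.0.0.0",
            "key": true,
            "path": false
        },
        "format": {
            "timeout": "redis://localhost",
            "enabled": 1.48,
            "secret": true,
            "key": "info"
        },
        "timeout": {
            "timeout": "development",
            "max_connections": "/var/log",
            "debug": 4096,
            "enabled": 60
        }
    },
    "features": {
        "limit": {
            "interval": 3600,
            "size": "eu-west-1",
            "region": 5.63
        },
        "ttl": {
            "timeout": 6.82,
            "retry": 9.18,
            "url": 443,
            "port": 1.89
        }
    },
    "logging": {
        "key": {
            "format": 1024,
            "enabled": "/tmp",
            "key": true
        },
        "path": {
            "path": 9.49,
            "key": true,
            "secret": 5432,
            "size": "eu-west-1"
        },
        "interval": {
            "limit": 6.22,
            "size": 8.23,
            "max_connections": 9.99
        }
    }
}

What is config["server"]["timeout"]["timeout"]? "development"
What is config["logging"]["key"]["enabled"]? "/tmp"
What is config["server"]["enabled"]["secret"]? 3.98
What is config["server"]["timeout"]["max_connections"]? "/var/log"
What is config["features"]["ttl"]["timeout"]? 6.82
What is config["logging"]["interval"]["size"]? 8.23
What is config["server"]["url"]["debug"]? "debug"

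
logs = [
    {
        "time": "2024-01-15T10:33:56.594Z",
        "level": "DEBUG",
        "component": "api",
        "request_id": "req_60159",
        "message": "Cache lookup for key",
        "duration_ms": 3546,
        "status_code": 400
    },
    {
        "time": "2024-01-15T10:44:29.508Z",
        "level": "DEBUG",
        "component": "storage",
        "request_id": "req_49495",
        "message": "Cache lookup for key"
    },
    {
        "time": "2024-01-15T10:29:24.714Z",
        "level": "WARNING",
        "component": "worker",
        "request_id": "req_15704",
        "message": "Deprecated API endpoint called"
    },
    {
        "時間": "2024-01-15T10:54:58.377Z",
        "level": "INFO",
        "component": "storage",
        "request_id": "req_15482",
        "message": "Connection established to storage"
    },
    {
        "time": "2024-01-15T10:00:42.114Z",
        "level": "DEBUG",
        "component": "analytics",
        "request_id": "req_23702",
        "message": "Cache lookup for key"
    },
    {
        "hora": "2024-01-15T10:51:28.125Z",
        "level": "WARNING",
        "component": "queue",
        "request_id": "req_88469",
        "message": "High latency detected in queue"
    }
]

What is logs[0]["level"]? "DEBUG"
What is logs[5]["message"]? "High latency detected in queue"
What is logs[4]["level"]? "DEBUG"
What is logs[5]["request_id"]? "req_88469"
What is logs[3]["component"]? "storage"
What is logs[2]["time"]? "2024-01-15T10:29:24.714Z"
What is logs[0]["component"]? "api"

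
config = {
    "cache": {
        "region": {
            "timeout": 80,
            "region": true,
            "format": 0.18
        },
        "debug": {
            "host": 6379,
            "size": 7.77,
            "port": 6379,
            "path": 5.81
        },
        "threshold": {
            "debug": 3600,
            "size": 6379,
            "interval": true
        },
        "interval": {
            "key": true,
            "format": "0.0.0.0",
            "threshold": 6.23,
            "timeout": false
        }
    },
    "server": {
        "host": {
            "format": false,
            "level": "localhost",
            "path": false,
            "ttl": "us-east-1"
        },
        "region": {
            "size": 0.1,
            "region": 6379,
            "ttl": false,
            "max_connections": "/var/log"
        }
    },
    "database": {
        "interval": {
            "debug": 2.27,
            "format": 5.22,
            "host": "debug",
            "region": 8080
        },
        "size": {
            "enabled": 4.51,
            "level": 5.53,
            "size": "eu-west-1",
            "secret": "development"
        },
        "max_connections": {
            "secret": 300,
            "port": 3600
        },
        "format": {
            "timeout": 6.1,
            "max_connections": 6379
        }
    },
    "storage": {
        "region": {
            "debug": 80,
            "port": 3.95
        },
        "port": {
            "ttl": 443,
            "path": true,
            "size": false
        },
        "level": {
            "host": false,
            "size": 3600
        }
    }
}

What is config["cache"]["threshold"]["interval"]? True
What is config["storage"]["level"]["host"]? False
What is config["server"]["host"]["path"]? False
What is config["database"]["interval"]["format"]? 5.22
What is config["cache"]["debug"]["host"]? 6379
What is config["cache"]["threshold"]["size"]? 6379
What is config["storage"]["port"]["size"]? False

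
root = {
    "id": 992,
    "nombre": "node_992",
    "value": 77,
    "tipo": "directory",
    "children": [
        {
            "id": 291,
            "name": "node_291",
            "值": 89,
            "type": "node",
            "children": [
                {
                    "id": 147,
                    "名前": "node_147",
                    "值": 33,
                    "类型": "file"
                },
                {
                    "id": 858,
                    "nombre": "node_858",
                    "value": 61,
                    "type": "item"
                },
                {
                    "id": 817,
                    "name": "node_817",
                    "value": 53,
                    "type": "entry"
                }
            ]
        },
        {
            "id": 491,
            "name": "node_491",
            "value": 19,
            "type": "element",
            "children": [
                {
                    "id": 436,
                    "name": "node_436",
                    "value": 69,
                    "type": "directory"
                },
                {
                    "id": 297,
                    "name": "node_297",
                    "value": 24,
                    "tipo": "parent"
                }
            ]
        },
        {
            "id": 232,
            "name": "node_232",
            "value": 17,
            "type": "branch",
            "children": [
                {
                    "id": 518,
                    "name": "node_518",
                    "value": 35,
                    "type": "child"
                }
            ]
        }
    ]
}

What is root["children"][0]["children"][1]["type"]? "item"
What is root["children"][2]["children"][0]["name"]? "node_518"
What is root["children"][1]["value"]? 19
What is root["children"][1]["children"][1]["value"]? 24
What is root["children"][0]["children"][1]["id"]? 858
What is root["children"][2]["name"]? "node_232"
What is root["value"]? 77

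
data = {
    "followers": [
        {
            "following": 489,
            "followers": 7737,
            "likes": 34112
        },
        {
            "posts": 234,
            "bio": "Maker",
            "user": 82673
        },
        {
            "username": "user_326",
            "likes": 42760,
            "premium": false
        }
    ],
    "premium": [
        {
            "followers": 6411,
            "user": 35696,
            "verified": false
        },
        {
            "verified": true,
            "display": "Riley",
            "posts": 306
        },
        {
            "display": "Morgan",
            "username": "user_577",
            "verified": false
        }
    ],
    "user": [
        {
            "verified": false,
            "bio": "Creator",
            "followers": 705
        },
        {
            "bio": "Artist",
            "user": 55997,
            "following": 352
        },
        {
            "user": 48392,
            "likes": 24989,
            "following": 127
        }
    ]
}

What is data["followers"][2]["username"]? "user_326"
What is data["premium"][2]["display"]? "Morgan"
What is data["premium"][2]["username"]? "user_577"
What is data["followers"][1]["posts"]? 234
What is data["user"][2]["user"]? 48392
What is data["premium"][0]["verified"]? False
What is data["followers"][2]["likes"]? 42760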